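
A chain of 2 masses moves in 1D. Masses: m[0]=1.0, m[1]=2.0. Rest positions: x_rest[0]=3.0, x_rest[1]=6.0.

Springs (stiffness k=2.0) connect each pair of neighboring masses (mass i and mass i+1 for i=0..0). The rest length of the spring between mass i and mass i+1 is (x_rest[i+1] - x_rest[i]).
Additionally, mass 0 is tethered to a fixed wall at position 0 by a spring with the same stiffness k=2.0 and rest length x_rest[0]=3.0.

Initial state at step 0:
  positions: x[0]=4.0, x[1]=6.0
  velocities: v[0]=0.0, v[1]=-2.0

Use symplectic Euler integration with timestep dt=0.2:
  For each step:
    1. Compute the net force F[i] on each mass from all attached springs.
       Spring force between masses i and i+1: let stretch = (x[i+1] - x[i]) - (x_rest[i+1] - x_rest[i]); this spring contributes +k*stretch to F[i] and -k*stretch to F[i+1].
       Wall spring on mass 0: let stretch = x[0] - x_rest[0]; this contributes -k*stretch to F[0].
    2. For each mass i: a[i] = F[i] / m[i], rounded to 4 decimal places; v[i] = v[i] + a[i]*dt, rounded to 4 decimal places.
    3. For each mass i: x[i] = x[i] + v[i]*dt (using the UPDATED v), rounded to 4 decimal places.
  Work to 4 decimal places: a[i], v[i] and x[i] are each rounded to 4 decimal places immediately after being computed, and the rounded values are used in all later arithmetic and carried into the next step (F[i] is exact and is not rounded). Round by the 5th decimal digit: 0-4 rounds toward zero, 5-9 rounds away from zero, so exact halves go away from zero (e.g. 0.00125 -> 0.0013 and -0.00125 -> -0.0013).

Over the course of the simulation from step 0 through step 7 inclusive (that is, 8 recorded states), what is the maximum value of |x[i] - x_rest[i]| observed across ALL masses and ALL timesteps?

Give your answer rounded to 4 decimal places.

Step 0: x=[4.0000 6.0000] v=[0.0000 -2.0000]
Step 1: x=[3.8400 5.6400] v=[-0.8000 -1.8000]
Step 2: x=[3.5168 5.3280] v=[-1.6160 -1.5600]
Step 3: x=[3.0572 5.0636] v=[-2.2982 -1.3222]
Step 4: x=[2.5135 4.8389] v=[-2.7185 -1.1235]
Step 5: x=[1.9548 4.6412] v=[-2.7937 -0.9886]
Step 6: x=[1.4546 4.4560] v=[-2.5011 -0.9259]
Step 7: x=[1.0781 4.2708] v=[-1.8824 -0.9262]
Max displacement = 1.9219

Answer: 1.9219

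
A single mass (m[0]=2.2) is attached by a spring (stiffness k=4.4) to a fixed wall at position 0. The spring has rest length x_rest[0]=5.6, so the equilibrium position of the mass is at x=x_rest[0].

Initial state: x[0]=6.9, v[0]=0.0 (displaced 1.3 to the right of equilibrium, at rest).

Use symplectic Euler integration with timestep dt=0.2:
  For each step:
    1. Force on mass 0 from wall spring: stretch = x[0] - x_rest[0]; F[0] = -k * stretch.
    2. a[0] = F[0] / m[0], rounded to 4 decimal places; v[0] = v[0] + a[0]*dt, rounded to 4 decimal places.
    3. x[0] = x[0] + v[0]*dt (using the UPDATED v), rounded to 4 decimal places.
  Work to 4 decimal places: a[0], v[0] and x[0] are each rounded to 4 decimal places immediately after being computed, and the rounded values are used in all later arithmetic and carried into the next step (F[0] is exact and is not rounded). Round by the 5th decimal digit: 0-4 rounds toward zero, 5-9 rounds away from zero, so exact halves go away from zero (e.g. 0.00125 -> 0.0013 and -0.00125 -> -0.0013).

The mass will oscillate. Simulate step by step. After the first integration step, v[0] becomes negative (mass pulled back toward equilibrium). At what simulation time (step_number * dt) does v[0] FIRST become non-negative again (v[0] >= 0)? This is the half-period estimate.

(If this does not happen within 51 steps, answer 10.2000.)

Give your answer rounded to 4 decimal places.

Step 0: x=[6.9000] v=[0.0000]
Step 1: x=[6.7960] v=[-0.5200]
Step 2: x=[6.5963] v=[-0.9984]
Step 3: x=[6.3169] v=[-1.3969]
Step 4: x=[5.9802] v=[-1.6837]
Step 5: x=[5.6130] v=[-1.8358]
Step 6: x=[5.2448] v=[-1.8410]
Step 7: x=[4.9050] v=[-1.6989]
Step 8: x=[4.6208] v=[-1.4209]
Step 9: x=[4.4150] v=[-1.0292]
Step 10: x=[4.3040] v=[-0.5552]
Step 11: x=[4.2966] v=[-0.0368]
Step 12: x=[4.3935] v=[0.4846]
First v>=0 after going negative at step 12, time=2.4000

Answer: 2.4000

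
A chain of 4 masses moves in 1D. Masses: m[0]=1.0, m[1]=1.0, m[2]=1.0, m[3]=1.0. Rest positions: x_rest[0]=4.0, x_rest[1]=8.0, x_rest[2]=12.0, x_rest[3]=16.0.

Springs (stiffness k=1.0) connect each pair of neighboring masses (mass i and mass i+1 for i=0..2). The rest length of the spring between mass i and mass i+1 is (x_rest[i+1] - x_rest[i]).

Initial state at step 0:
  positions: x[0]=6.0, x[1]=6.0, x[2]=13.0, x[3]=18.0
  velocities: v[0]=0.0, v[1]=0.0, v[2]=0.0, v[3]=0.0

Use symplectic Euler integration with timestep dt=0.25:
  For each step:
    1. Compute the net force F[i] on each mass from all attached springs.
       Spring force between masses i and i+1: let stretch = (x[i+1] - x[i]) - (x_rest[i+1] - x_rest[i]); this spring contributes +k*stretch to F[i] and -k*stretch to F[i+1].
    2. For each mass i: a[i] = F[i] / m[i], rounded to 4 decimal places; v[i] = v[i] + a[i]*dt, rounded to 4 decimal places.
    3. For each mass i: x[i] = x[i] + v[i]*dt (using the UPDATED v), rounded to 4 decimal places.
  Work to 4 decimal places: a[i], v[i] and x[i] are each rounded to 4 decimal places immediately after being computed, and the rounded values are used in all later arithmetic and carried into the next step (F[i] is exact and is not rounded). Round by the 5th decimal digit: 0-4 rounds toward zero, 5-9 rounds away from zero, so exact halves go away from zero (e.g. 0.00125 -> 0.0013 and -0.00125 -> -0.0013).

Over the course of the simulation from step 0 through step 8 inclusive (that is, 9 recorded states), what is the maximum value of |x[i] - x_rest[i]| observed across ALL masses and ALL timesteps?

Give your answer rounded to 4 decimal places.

Step 0: x=[6.0000 6.0000 13.0000 18.0000] v=[0.0000 0.0000 0.0000 0.0000]
Step 1: x=[5.7500 6.4375 12.8750 17.9375] v=[-1.0000 1.7500 -0.5000 -0.2500]
Step 2: x=[5.2930 7.2344 12.6641 17.8086] v=[-1.8281 3.1875 -0.8438 -0.5156]
Step 3: x=[4.7073 8.2493 12.4353 17.6082] v=[-2.3428 4.0596 -0.9151 -0.8017]
Step 4: x=[4.0930 9.3045 12.2682 17.3345] v=[-2.4573 4.2206 -0.6684 -1.0949]
Step 5: x=[3.5544 10.2192 12.2325 16.9941] v=[-2.1544 3.6587 -0.1428 -1.3615]
Step 6: x=[3.1824 10.8432 12.3686 16.6061] v=[-1.4882 2.4958 0.5443 -1.5519]
Step 7: x=[3.0392 11.0837 12.6742 16.2033] v=[-0.5730 0.9620 1.2223 -1.6113]
Step 8: x=[3.1487 10.9208 13.1010 15.8299] v=[0.4381 -0.6515 1.7070 -1.4936]
Max displacement = 3.0837

Answer: 3.0837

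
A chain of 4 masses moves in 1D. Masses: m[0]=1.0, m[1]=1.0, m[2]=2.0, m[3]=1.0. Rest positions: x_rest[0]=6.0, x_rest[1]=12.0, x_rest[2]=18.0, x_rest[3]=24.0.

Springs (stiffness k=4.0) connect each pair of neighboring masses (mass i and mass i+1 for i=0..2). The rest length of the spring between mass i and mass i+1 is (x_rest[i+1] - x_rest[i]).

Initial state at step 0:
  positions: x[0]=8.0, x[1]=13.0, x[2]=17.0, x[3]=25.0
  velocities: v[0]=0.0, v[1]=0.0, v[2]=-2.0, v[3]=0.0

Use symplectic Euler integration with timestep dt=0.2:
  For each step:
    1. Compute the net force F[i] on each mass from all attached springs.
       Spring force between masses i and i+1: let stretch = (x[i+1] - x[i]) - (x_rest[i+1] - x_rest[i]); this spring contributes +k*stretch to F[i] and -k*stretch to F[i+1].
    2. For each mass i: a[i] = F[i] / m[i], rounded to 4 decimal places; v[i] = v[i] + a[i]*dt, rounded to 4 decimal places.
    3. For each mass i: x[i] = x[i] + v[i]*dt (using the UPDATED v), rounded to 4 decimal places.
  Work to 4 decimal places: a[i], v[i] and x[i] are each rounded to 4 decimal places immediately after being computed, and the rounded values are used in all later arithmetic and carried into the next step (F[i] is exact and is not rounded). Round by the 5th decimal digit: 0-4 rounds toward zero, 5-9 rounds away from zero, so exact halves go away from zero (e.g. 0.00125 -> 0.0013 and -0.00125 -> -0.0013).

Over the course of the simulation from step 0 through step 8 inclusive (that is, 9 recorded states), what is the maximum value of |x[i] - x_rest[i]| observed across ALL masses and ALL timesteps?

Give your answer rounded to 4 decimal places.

Answer: 2.1223

Derivation:
Step 0: x=[8.0000 13.0000 17.0000 25.0000] v=[0.0000 0.0000 -2.0000 0.0000]
Step 1: x=[7.8400 12.8400 16.9200 24.6800] v=[-0.8000 -0.8000 -0.4000 -1.6000]
Step 2: x=[7.5200 12.5328 17.1344 24.0784] v=[-1.6000 -1.5360 1.0720 -3.0080]
Step 3: x=[7.0420 12.1598 17.5362 23.3258] v=[-2.3898 -1.8650 2.0090 -3.7632]
Step 4: x=[6.4229 11.8282 17.9711 22.6068] v=[-3.0956 -1.6581 2.1743 -3.5949]
Step 5: x=[5.7086 11.6146 18.2854 22.1061] v=[-3.5714 -1.0680 1.5714 -2.5035]
Step 6: x=[4.9793 11.5234 18.3717 21.9541] v=[-3.6466 -0.4562 0.4314 -0.7601]
Step 7: x=[4.3370 11.4808 18.1967 22.1889] v=[-3.2113 -0.2128 -0.8750 1.1740]
Step 8: x=[3.8777 11.3698 17.8038 22.7449] v=[-2.2963 -0.5551 -1.9645 2.7802]
Max displacement = 2.1223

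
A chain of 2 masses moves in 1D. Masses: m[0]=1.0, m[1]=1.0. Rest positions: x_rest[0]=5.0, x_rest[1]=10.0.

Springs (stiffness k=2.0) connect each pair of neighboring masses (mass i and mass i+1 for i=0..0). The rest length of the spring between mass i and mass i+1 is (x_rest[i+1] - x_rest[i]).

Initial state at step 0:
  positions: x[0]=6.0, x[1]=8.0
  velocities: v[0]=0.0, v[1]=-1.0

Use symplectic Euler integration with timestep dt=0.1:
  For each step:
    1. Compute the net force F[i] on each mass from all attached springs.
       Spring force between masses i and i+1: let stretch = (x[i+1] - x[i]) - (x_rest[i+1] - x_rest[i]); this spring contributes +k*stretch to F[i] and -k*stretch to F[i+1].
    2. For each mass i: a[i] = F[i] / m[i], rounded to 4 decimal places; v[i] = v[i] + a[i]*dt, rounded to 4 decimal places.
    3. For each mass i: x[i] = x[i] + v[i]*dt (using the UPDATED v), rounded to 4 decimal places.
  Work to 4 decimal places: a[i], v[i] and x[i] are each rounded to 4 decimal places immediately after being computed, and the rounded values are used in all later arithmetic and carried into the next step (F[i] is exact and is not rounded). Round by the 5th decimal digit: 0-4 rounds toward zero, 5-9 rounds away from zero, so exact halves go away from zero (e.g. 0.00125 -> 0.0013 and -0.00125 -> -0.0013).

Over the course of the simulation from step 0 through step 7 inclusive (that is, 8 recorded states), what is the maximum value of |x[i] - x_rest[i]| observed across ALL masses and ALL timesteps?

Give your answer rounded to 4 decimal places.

Step 0: x=[6.0000 8.0000] v=[0.0000 -1.0000]
Step 1: x=[5.9400 7.9600] v=[-0.6000 -0.4000]
Step 2: x=[5.8204 7.9796] v=[-1.1960 0.1960]
Step 3: x=[5.6440 8.0560] v=[-1.7642 0.7642]
Step 4: x=[5.4158 8.1842] v=[-2.2818 1.2818]
Step 5: x=[5.1430 8.3570] v=[-2.7281 1.7281]
Step 6: x=[4.8345 8.5655] v=[-3.0853 2.0853]
Step 7: x=[4.5006 8.7994] v=[-3.3391 2.3391]
Max displacement = 2.0400

Answer: 2.0400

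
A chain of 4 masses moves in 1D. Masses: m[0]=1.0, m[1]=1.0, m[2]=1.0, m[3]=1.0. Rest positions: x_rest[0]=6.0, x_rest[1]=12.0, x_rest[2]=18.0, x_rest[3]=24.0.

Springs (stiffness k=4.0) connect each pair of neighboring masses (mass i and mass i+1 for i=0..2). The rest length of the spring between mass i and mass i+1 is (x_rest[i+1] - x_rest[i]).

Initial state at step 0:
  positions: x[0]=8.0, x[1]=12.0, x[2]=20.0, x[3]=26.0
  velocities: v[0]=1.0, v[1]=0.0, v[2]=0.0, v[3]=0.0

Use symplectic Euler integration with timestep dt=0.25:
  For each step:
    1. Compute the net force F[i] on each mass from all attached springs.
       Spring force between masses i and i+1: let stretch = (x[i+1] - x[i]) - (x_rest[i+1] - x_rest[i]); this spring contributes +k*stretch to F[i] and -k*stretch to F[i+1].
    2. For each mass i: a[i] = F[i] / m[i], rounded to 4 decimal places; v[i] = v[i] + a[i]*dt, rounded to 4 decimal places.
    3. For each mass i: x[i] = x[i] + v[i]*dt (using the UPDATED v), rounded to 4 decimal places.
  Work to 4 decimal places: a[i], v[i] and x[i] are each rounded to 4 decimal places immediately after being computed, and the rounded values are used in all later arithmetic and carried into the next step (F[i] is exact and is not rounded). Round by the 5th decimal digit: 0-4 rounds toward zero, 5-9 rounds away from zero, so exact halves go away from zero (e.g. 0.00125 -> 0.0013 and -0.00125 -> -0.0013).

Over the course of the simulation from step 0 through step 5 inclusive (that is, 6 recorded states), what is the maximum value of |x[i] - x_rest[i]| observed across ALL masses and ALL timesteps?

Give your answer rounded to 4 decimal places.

Step 0: x=[8.0000 12.0000 20.0000 26.0000] v=[1.0000 0.0000 0.0000 0.0000]
Step 1: x=[7.7500 13.0000 19.5000 26.0000] v=[-1.0000 4.0000 -2.0000 0.0000]
Step 2: x=[7.3125 14.3125 19.0000 25.8750] v=[-1.7500 5.2500 -2.0000 -0.5000]
Step 3: x=[7.1250 15.0469 19.0469 25.5313] v=[-0.7500 2.9375 0.1875 -1.3750]
Step 4: x=[7.4180 14.8008 19.7149 25.0665] v=[1.1719 -0.9844 2.6719 -1.8594]
Step 5: x=[8.0567 13.9375 20.4923 24.7638] v=[2.5547 -3.4531 3.1094 -1.2110]
Max displacement = 3.0469

Answer: 3.0469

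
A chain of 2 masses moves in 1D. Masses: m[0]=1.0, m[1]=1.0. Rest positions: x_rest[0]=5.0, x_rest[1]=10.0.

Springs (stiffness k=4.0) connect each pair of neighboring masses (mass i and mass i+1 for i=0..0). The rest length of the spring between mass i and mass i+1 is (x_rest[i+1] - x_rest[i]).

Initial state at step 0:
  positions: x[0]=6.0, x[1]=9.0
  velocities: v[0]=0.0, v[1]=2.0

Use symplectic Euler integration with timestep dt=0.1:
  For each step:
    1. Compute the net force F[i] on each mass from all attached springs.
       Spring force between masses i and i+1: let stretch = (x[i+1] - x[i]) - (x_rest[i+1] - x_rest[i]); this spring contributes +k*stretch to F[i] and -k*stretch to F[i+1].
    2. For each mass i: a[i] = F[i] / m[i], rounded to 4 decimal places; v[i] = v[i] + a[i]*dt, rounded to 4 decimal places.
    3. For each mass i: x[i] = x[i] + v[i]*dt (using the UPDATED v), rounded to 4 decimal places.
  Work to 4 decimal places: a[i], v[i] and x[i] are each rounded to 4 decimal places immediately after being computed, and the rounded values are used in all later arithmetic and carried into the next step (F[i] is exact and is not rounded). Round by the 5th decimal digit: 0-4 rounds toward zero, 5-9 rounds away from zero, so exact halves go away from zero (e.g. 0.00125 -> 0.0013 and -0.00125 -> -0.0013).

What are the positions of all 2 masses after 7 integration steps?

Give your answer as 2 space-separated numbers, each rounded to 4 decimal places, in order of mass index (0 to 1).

Answer: 4.8388 11.5614

Derivation:
Step 0: x=[6.0000 9.0000] v=[0.0000 2.0000]
Step 1: x=[5.9200 9.2800] v=[-0.8000 2.8000]
Step 2: x=[5.7744 9.6256] v=[-1.4560 3.4560]
Step 3: x=[5.5829 10.0172] v=[-1.9155 3.9155]
Step 4: x=[5.3687 10.4314] v=[-2.1418 4.1418]
Step 5: x=[5.1570 10.8431] v=[-2.1167 4.1167]
Step 6: x=[4.9728 11.2273] v=[-1.8423 3.8423]
Step 7: x=[4.8388 11.5614] v=[-1.3405 3.3405]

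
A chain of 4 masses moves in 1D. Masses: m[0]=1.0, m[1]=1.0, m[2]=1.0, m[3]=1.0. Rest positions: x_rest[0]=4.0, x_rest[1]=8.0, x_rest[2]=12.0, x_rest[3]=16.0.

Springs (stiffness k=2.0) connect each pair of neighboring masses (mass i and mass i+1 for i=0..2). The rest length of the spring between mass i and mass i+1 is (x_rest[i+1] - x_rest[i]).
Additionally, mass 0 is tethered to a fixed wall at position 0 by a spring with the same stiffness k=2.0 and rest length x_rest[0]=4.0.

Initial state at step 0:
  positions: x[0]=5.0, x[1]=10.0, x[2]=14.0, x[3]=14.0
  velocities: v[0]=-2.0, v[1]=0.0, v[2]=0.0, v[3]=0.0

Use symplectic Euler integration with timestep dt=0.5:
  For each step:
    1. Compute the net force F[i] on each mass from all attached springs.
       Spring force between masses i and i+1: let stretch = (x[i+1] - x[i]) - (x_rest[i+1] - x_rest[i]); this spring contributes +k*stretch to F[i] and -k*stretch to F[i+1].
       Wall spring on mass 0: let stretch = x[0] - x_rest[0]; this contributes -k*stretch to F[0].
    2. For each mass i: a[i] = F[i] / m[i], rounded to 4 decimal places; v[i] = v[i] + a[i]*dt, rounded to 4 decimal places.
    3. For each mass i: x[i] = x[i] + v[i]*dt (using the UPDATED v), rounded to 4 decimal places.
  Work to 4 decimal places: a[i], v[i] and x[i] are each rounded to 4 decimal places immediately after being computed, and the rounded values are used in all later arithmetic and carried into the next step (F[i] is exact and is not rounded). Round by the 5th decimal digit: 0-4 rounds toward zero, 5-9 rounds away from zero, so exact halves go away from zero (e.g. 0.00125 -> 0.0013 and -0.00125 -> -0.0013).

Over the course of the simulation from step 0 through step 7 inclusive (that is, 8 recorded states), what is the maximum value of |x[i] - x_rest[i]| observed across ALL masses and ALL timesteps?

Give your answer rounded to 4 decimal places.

Answer: 2.7500

Derivation:
Step 0: x=[5.0000 10.0000 14.0000 14.0000] v=[-2.0000 0.0000 0.0000 0.0000]
Step 1: x=[4.0000 9.5000 12.0000 16.0000] v=[-2.0000 -1.0000 -4.0000 4.0000]
Step 2: x=[3.7500 7.5000 10.7500 18.0000] v=[-0.5000 -4.0000 -2.5000 4.0000]
Step 3: x=[3.5000 5.2500 11.5000 18.3750] v=[-0.5000 -4.5000 1.5000 0.7500]
Step 4: x=[2.3750 5.2500 12.5625 17.3125] v=[-2.2500 0.0000 2.1250 -2.1250]
Step 5: x=[1.5000 7.4688 12.3438 15.8750] v=[-1.7500 4.4375 -0.4375 -2.8750]
Step 6: x=[2.8594 9.1407 11.4532 14.6719] v=[2.7188 3.3437 -1.7813 -2.4062]
Step 7: x=[5.9298 8.8282 11.0157 13.8595] v=[6.1407 -0.6251 -0.8751 -1.6249]
Max displacement = 2.7500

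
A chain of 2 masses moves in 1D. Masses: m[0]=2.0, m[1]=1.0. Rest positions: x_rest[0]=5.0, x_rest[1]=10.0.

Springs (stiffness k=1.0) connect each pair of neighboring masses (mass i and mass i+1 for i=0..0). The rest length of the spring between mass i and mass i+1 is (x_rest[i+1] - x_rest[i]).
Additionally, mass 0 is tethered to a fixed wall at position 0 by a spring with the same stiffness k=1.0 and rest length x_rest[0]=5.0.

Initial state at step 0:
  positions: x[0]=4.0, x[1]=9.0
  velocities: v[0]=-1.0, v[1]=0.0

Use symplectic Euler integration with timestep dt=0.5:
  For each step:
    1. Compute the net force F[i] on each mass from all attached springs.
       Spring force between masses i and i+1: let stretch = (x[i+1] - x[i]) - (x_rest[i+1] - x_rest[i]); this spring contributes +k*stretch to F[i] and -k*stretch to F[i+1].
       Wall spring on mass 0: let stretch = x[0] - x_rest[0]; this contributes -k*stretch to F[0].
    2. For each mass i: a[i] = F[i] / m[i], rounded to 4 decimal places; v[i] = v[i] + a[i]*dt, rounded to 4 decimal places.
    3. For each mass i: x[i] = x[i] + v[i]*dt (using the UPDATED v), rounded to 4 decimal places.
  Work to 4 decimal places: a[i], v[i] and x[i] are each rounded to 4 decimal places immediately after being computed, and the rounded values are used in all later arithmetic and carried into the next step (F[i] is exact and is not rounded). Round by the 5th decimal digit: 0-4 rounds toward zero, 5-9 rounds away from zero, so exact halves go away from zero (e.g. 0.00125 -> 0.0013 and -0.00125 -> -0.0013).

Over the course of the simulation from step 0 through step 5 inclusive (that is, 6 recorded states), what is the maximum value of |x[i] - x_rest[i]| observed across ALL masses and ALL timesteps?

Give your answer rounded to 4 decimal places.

Step 0: x=[4.0000 9.0000] v=[-1.0000 0.0000]
Step 1: x=[3.6250 9.0000] v=[-0.7500 0.0000]
Step 2: x=[3.4688 8.9063] v=[-0.3125 -0.1875]
Step 3: x=[3.5587 8.7032] v=[0.1797 -0.4063]
Step 4: x=[3.8468 8.4639] v=[0.5762 -0.4786]
Step 5: x=[4.2312 8.3203] v=[0.7688 -0.2872]
Max displacement = 1.6797

Answer: 1.6797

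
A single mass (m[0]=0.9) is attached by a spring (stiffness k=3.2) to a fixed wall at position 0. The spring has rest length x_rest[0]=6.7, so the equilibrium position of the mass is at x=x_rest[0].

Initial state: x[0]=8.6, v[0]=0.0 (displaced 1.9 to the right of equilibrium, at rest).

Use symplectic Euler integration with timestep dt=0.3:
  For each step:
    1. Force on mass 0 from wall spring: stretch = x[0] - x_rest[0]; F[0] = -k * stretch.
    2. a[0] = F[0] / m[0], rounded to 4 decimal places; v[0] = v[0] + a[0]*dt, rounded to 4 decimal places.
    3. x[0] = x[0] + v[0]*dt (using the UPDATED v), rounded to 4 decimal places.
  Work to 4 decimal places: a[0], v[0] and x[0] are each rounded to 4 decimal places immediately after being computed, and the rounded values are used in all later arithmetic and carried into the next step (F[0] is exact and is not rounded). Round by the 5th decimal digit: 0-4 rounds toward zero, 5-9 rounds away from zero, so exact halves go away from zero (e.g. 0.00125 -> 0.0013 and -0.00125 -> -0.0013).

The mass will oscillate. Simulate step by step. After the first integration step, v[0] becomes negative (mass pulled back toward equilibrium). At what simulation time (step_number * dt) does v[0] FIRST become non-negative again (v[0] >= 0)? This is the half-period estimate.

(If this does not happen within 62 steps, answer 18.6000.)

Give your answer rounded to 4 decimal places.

Step 0: x=[8.6000] v=[0.0000]
Step 1: x=[7.9920] v=[-2.0267]
Step 2: x=[6.9706] v=[-3.4048]
Step 3: x=[5.8626] v=[-3.6934]
Step 4: x=[5.0225] v=[-2.8002]
Step 5: x=[4.7192] v=[-1.0109]
Step 6: x=[5.0498] v=[1.1019]
First v>=0 after going negative at step 6, time=1.8000

Answer: 1.8000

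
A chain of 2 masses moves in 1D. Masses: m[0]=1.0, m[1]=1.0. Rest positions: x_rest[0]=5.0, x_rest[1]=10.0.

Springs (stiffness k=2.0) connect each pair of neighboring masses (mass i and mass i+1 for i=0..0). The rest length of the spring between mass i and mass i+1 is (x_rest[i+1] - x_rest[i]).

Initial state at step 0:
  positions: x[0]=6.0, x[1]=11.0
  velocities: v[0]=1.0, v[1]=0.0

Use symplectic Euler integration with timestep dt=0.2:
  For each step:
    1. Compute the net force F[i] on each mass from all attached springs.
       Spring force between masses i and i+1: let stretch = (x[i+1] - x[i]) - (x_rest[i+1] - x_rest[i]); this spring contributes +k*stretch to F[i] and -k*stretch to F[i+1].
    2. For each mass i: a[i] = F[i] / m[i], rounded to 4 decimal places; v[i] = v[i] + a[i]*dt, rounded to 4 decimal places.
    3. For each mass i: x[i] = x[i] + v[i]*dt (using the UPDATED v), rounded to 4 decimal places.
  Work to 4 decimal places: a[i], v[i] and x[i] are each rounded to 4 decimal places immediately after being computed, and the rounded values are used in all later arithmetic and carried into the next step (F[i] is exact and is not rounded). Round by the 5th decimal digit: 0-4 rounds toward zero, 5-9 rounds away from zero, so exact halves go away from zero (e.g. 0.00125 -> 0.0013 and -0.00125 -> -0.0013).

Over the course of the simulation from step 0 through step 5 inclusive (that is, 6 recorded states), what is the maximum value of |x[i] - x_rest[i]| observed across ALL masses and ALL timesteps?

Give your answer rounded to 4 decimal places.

Step 0: x=[6.0000 11.0000] v=[1.0000 0.0000]
Step 1: x=[6.2000 11.0000] v=[1.0000 0.0000]
Step 2: x=[6.3840 11.0160] v=[0.9200 0.0800]
Step 3: x=[6.5386 11.0614] v=[0.7728 0.2272]
Step 4: x=[6.6550 11.1450] v=[0.5819 0.4181]
Step 5: x=[6.7306 11.2694] v=[0.3779 0.6221]
Max displacement = 1.7306

Answer: 1.7306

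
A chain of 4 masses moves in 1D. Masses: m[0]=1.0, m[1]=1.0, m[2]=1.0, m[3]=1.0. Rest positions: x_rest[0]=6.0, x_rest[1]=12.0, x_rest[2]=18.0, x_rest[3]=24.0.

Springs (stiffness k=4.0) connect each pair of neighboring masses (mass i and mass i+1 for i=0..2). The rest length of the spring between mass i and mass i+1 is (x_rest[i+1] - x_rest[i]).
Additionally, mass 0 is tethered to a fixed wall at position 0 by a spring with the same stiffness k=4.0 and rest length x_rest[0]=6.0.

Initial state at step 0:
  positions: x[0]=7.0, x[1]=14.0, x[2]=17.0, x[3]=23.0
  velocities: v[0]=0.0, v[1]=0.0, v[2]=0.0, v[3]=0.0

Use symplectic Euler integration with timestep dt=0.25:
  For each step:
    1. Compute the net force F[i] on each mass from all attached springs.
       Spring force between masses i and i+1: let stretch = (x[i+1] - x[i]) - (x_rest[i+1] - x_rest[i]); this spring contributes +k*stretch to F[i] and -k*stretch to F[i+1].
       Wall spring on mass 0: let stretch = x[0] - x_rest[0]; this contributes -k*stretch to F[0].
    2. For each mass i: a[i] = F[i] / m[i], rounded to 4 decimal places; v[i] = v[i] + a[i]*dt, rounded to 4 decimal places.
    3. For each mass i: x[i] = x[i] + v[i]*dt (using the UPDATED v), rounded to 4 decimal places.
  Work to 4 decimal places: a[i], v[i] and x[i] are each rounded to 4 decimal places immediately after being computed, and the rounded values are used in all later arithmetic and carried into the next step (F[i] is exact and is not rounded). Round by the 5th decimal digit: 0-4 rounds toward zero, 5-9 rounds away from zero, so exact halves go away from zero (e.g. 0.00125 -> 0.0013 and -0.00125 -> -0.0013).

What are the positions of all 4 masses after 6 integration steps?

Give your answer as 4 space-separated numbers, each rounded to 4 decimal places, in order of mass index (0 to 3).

Answer: 4.1214 11.4916 17.0740 25.7018

Derivation:
Step 0: x=[7.0000 14.0000 17.0000 23.0000] v=[0.0000 0.0000 0.0000 0.0000]
Step 1: x=[7.0000 13.0000 17.7500 23.0000] v=[0.0000 -4.0000 3.0000 0.0000]
Step 2: x=[6.7500 11.6875 18.6250 23.1875] v=[-1.0000 -5.2500 3.5000 0.7500]
Step 3: x=[6.0469 10.8750 18.9063 23.7344] v=[-2.8125 -3.2500 1.1250 2.1875]
Step 4: x=[5.0391 10.8633 18.3868 24.5743] v=[-4.0313 -0.0468 -2.0782 3.3594]
Step 5: x=[4.2276 11.2764 17.5333 25.3673] v=[-3.2462 1.6525 -3.4142 3.1719]
Step 6: x=[4.1214 11.4916 17.0740 25.7018] v=[-0.4250 0.8606 -1.8371 1.3379]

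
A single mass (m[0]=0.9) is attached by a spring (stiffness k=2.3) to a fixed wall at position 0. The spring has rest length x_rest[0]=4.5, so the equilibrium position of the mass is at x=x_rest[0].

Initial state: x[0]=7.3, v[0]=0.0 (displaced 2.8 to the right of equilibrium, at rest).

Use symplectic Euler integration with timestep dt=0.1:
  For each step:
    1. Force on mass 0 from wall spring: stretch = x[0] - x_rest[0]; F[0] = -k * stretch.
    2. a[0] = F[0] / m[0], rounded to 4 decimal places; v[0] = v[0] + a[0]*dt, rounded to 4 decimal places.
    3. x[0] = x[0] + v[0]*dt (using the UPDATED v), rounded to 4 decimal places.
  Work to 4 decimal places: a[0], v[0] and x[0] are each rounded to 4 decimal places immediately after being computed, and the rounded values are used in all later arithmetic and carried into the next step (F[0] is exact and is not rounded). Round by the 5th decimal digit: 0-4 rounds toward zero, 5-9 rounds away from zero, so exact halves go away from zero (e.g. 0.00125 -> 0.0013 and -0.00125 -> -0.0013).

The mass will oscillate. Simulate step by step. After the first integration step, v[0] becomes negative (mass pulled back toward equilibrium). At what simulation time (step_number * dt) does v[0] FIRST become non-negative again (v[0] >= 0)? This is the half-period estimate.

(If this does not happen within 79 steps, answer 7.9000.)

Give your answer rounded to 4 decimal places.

Step 0: x=[7.3000] v=[0.0000]
Step 1: x=[7.2284] v=[-0.7156]
Step 2: x=[7.0871] v=[-1.4129]
Step 3: x=[6.8797] v=[-2.0741]
Step 4: x=[6.6115] v=[-2.6823]
Step 5: x=[6.2893] v=[-3.2219]
Step 6: x=[5.9214] v=[-3.6792]
Step 7: x=[5.5172] v=[-4.0425]
Step 8: x=[5.0870] v=[-4.3025]
Step 9: x=[4.6418] v=[-4.4525]
Step 10: x=[4.1929] v=[-4.4887]
Step 11: x=[3.7519] v=[-4.4102]
Step 12: x=[3.3300] v=[-4.2190]
Step 13: x=[2.9380] v=[-3.9200]
Step 14: x=[2.5859] v=[-3.5208]
Step 15: x=[2.2827] v=[-3.0316]
Step 16: x=[2.0362] v=[-2.4650]
Step 17: x=[1.8527] v=[-1.8354]
Step 18: x=[1.7368] v=[-1.1589]
Step 19: x=[1.6915] v=[-0.4528]
Step 20: x=[1.7180] v=[0.2649]
First v>=0 after going negative at step 20, time=2.0000

Answer: 2.0000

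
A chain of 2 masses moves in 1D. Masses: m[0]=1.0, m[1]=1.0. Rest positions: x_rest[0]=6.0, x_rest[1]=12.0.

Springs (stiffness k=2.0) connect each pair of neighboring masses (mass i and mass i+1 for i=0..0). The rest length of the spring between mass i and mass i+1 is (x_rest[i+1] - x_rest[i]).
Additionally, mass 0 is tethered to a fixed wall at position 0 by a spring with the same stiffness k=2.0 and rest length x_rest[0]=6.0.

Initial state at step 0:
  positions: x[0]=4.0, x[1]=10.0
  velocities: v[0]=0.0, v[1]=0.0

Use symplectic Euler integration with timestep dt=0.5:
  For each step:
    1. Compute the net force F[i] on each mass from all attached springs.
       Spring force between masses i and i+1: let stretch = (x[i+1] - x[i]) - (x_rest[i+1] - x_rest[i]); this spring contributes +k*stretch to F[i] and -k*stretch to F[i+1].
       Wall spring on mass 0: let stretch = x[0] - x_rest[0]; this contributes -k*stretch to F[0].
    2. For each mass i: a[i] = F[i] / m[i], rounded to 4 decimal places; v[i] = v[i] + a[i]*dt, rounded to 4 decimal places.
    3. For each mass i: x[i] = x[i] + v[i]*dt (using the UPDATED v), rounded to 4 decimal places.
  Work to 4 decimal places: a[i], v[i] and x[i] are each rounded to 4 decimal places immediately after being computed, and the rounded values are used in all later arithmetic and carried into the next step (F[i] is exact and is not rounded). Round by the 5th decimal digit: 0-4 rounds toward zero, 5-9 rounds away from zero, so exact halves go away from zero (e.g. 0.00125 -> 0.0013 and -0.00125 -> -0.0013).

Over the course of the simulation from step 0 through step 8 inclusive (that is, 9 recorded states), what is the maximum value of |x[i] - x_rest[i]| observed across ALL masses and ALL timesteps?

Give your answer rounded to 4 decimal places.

Answer: 2.2813

Derivation:
Step 0: x=[4.0000 10.0000] v=[0.0000 0.0000]
Step 1: x=[5.0000 10.0000] v=[2.0000 0.0000]
Step 2: x=[6.0000 10.5000] v=[2.0000 1.0000]
Step 3: x=[6.2500 11.7500] v=[0.5000 2.5000]
Step 4: x=[6.1250 13.2500] v=[-0.2500 3.0000]
Step 5: x=[6.5000 14.1875] v=[0.7500 1.8750]
Step 6: x=[7.4688 14.2813] v=[1.9375 0.1875]
Step 7: x=[8.1094 13.9688] v=[1.2812 -0.6250]
Step 8: x=[7.6250 13.7266] v=[-0.9688 -0.4844]
Max displacement = 2.2813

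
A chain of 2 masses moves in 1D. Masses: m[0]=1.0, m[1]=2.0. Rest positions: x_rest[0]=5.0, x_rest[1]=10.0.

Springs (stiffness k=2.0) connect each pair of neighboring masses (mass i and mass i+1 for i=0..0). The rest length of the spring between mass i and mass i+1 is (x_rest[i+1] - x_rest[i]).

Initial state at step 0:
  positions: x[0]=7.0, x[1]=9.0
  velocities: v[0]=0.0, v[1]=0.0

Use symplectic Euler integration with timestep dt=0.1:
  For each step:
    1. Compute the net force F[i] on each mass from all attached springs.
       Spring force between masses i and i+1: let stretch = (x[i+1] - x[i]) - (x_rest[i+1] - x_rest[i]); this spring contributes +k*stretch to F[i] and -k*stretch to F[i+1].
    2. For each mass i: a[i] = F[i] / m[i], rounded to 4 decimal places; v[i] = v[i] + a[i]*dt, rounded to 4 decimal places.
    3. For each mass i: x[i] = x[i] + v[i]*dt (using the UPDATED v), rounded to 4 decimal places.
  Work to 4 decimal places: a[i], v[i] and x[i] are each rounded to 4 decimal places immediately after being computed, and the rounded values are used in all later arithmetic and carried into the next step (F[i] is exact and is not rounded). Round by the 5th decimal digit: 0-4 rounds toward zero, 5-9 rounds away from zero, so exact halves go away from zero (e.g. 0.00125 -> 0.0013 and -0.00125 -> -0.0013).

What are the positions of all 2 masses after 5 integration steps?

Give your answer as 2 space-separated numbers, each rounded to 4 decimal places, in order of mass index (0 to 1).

Answer: 6.1616 9.4193

Derivation:
Step 0: x=[7.0000 9.0000] v=[0.0000 0.0000]
Step 1: x=[6.9400 9.0300] v=[-0.6000 0.3000]
Step 2: x=[6.8218 9.0891] v=[-1.1820 0.5910]
Step 3: x=[6.6490 9.1755] v=[-1.7285 0.8643]
Step 4: x=[6.4267 9.2867] v=[-2.2232 1.1117]
Step 5: x=[6.1616 9.4193] v=[-2.6512 1.3257]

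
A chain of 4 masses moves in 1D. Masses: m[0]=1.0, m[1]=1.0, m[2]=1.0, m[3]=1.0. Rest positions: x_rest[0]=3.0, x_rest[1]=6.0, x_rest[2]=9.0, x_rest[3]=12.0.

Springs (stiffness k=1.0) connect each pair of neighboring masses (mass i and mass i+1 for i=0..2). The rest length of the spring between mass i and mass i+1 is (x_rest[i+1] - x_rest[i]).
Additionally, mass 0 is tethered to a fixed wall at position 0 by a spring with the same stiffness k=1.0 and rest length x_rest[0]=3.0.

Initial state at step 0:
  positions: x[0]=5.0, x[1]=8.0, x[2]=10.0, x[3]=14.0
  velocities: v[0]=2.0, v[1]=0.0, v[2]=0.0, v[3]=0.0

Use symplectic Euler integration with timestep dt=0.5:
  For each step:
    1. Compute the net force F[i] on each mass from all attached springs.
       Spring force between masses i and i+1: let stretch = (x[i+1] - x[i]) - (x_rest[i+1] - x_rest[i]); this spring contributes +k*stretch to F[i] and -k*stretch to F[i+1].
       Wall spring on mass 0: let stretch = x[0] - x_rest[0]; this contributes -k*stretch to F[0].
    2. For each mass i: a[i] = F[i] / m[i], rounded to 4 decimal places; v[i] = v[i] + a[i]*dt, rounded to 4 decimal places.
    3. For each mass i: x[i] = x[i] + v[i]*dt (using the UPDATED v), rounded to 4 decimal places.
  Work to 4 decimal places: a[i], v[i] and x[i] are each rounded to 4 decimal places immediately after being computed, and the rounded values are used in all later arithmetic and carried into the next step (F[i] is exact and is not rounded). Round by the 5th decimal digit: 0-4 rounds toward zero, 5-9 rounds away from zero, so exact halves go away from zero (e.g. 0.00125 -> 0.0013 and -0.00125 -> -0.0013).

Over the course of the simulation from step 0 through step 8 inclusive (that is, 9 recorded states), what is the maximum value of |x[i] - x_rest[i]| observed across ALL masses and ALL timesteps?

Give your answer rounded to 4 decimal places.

Answer: 2.5000

Derivation:
Step 0: x=[5.0000 8.0000 10.0000 14.0000] v=[2.0000 0.0000 0.0000 0.0000]
Step 1: x=[5.5000 7.7500 10.5000 13.7500] v=[1.0000 -0.5000 1.0000 -0.5000]
Step 2: x=[5.1875 7.6250 11.1250 13.4375] v=[-0.6250 -0.2500 1.2500 -0.6250]
Step 3: x=[4.1875 7.7657 11.4532 13.2969] v=[-2.0000 0.2813 0.6563 -0.2813]
Step 4: x=[3.0352 7.9337 11.3204 13.4454] v=[-2.3047 0.3360 -0.2656 0.2969]
Step 5: x=[2.3487 7.7238 10.8722 13.8126] v=[-1.3731 -0.4199 -0.8965 0.7344]
Step 6: x=[2.4188 6.9572 10.3720 14.1947] v=[0.1401 -1.5333 -1.0005 0.7642]
Step 7: x=[3.0188 5.9097 9.9737 14.3712] v=[1.1999 -2.0951 -0.7966 0.3529]
Step 8: x=[3.5868 5.1554 9.6588 14.1983] v=[1.1360 -1.5086 -0.6299 -0.3459]
Max displacement = 2.5000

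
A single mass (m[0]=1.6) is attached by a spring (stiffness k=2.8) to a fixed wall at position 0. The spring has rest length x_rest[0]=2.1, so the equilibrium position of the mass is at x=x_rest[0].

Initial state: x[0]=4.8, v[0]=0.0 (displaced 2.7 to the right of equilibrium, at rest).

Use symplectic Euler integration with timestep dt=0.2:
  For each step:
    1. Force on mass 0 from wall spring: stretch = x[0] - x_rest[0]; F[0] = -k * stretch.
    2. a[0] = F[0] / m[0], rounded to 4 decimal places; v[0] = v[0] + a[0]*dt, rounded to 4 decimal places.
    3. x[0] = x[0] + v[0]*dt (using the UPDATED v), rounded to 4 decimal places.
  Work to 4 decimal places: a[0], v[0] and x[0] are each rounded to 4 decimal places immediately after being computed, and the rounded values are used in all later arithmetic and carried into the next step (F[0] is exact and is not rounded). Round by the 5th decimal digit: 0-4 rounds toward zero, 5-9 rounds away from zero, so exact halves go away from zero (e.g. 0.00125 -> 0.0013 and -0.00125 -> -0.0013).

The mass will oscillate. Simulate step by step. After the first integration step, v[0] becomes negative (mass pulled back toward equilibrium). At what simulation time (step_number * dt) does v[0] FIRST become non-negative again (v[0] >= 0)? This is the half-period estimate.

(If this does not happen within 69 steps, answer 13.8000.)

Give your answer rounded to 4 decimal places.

Answer: 2.4000

Derivation:
Step 0: x=[4.8000] v=[0.0000]
Step 1: x=[4.6110] v=[-0.9450]
Step 2: x=[4.2462] v=[-1.8239]
Step 3: x=[3.7312] v=[-2.5751]
Step 4: x=[3.1020] v=[-3.1460]
Step 5: x=[2.4027] v=[-3.4967]
Step 6: x=[1.6822] v=[-3.6026]
Step 7: x=[0.9909] v=[-3.4564]
Step 8: x=[0.3773] v=[-3.0682]
Step 9: x=[-0.1158] v=[-2.4653]
Step 10: x=[-0.4538] v=[-1.6898]
Step 11: x=[-0.6130] v=[-0.7960]
Step 12: x=[-0.5823] v=[0.1536]
First v>=0 after going negative at step 12, time=2.4000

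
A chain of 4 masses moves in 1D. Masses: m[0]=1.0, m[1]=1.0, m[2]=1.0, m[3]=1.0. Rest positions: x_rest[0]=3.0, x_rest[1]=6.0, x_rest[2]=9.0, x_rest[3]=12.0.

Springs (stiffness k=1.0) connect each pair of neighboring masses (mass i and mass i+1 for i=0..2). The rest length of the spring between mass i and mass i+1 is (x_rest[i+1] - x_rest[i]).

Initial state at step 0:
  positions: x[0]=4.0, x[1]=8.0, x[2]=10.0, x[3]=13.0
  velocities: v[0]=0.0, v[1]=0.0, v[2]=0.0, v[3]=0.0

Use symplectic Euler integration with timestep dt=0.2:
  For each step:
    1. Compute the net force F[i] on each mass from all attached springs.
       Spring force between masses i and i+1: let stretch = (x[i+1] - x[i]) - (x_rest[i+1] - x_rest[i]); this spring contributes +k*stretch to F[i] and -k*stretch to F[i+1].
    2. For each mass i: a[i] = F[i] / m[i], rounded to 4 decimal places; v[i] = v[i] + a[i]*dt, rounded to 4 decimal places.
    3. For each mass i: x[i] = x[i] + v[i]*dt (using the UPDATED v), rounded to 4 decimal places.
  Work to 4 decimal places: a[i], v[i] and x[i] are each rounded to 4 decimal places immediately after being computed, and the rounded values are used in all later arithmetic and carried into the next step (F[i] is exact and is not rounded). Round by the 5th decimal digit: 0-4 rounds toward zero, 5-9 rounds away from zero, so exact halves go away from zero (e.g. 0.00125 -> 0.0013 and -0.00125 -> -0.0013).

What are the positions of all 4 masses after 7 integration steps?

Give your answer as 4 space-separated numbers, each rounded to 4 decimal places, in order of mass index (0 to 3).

Answer: 4.6250 6.7391 10.4937 13.1424

Derivation:
Step 0: x=[4.0000 8.0000 10.0000 13.0000] v=[0.0000 0.0000 0.0000 0.0000]
Step 1: x=[4.0400 7.9200 10.0400 13.0000] v=[0.2000 -0.4000 0.2000 0.0000]
Step 2: x=[4.1152 7.7696 10.1136 13.0016] v=[0.3760 -0.7520 0.3680 0.0080]
Step 3: x=[4.2166 7.5668 10.2090 13.0077] v=[0.5069 -1.0141 0.4768 0.0304]
Step 4: x=[4.3320 7.3357 10.3106 13.0218] v=[0.5769 -1.1557 0.5081 0.0707]
Step 5: x=[4.4475 7.1034 10.4017 13.0475] v=[0.5776 -1.1615 0.4554 0.1285]
Step 6: x=[4.5493 6.8968 10.4667 13.0874] v=[0.5088 -1.0330 0.3249 0.1993]
Step 7: x=[4.6250 6.7391 10.4937 13.1424] v=[0.3783 -0.7885 0.1351 0.2752]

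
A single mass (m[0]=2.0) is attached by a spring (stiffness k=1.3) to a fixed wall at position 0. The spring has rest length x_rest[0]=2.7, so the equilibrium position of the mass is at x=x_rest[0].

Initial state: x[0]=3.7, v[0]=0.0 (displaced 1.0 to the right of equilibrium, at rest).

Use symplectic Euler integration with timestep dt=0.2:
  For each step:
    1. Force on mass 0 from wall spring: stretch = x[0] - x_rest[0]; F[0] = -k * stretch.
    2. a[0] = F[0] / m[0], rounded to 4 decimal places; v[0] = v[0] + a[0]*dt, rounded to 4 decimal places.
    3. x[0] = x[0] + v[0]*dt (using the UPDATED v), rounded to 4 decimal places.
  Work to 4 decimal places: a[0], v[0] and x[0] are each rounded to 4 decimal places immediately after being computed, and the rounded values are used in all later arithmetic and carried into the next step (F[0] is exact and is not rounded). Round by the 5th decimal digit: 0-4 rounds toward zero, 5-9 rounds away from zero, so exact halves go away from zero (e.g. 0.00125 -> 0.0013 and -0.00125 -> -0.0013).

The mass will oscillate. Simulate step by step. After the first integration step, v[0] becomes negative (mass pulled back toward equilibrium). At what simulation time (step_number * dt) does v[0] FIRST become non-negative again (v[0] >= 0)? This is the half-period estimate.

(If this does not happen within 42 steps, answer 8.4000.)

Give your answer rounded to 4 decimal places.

Step 0: x=[3.7000] v=[0.0000]
Step 1: x=[3.6740] v=[-0.1300]
Step 2: x=[3.6227] v=[-0.2566]
Step 3: x=[3.5474] v=[-0.3766]
Step 4: x=[3.4500] v=[-0.4868]
Step 5: x=[3.3331] v=[-0.5843]
Step 6: x=[3.1998] v=[-0.6666]
Step 7: x=[3.0535] v=[-0.7316]
Step 8: x=[2.8980] v=[-0.7776]
Step 9: x=[2.7373] v=[-0.8033]
Step 10: x=[2.5757] v=[-0.8081]
Step 11: x=[2.4173] v=[-0.7919]
Step 12: x=[2.2663] v=[-0.7551]
Step 13: x=[2.1266] v=[-0.6987]
Step 14: x=[2.0018] v=[-0.6242]
Step 15: x=[1.8951] v=[-0.5334]
Step 16: x=[1.8093] v=[-0.4288]
Step 17: x=[1.7467] v=[-0.3130]
Step 18: x=[1.7089] v=[-0.1891]
Step 19: x=[1.6968] v=[-0.0603]
Step 20: x=[1.7108] v=[0.0701]
First v>=0 after going negative at step 20, time=4.0000

Answer: 4.0000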